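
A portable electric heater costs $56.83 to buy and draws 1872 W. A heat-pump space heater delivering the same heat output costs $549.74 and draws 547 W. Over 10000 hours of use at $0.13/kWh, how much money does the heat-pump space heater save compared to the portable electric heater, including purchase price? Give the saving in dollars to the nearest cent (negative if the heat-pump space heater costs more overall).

$1229.59

portable electric heater: $56.83 + (1872/1000) kW × 10000 h × $0.13 = $56.83 + $2433.6 = $2490.43
heat-pump space heater: $549.74 + (547/1000) kW × 10000 h × $0.13 = $549.74 + $711.1 = $1260.84
Saving = $2490.43 − $1260.84 = $1229.59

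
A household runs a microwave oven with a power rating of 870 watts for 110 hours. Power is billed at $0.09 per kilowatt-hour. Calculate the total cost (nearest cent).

Energy = 0.87 kW × 110 h = 95.7 kWh
Cost = 95.7 kWh × $0.09/kWh = $8.61

$8.61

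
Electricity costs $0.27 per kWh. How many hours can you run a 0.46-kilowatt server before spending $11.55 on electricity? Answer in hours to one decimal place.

Energy available = $11.55 ÷ $0.27/kWh = 42.7778 kWh
Hours = 42.7778 kWh ÷ 0.46 kW = 93.0 h

93.0 h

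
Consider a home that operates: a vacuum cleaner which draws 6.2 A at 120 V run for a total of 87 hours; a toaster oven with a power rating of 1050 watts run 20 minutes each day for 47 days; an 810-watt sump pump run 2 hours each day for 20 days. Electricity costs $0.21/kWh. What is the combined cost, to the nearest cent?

$23.85

vacuum cleaner: Power = 6.2 A × 120 V = 744 W = 0.744 kW
vacuum cleaner: 0.744 kW × 87 h = 64.728 kWh
toaster oven: Runtime = 20 min × 47 = 940 min = 15.666666… h
toaster oven: 1.05 kW × 15.666666… h = 16.45 kWh
sump pump: Runtime = 2 h/day × 20 days = 40 h
sump pump: 0.81 kW × 40 h = 32.4 kWh
Total energy = 113.578 kWh
Cost = 113.578 × $0.21 = $23.85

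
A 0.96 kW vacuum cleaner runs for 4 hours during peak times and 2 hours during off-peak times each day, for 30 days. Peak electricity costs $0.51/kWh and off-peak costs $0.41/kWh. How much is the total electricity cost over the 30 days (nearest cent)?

$82.37

Peak energy = 0.96 kW × 4 h × 30 = 115.2 kWh
Off-peak energy = 0.96 kW × 2 h × 30 = 57.6 kWh
Cost = 115.2 × $0.51 + 57.6 × $0.41 = $58.752 + $23.616 = $82.37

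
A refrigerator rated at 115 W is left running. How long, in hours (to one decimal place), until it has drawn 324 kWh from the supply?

Hours = 324 kWh ÷ 0.115 kW = 2817.4 h

2817.4 h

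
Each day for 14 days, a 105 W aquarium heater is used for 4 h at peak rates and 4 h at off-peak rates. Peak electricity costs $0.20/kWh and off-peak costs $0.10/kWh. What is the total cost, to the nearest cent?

$1.76

Peak energy = 0.105 kW × 4 h × 14 = 5.88 kWh
Off-peak energy = 0.105 kW × 4 h × 14 = 5.88 kWh
Cost = 5.88 × $0.20 + 5.88 × $0.10 = $1.176 + $0.588 = $1.76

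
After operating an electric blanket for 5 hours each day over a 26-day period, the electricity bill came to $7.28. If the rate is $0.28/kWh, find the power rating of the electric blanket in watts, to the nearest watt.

200 W

Energy = $7.28 ÷ $0.28/kWh = 26 kWh
Runtime = 5 h/day × 26 days = 130 h
Power = 26 kWh ÷ 130 h = 0.2 kW = 200 W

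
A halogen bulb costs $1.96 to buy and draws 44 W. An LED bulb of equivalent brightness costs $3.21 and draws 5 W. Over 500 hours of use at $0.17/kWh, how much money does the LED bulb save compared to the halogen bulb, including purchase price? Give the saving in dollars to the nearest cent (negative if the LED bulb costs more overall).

$2.07

halogen bulb: $1.96 + (44/1000) kW × 500 h × $0.17 = $1.96 + $3.74 = $5.7
LED bulb: $3.21 + (5/1000) kW × 500 h × $0.17 = $3.21 + $0.425 = $3.635
Saving = $5.7 − $3.635 = $2.065 → $2.07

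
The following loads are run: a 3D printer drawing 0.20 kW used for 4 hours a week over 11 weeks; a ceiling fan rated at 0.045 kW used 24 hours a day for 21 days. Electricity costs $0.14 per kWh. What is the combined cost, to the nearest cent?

3D printer: Runtime = 4 h/week × 11 weeks = 44 h
3D printer: 0.2 kW × 44 h = 8.8 kWh
ceiling fan: Runtime = 24 h × 21 = 504 h
ceiling fan: 0.045 kW × 504 h = 22.68 kWh
Total energy = 31.48 kWh
Cost = 31.48 × $0.14 = $4.41

$4.41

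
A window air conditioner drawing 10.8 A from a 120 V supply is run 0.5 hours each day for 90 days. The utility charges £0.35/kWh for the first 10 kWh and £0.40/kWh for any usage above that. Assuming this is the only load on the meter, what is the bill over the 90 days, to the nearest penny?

£22.83

Power = 10.8 A × 120 V = 1296 W = 1.296 kW
Runtime = 0.5 h/day × 90 days = 45 h
Energy = 1.296 kW × 45 h = 58.32 kWh
Tier 1 (0–10 kWh): 10 × £0.35 = £3.5
Above 10 kWh: 48.32 × £0.40 = £19.328
Bill = £22.83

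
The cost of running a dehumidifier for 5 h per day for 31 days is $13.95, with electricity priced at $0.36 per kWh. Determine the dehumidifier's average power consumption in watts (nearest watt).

Energy = $13.95 ÷ $0.36/kWh = 38.75 kWh
Runtime = 5 h/day × 31 days = 155 h
Power = 38.75 kWh ÷ 155 h = 0.25 kW = 250 W

250 W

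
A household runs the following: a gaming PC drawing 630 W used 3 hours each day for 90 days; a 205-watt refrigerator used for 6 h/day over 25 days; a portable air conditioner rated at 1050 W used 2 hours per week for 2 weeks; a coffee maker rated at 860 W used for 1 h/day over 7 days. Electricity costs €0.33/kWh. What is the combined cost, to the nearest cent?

gaming PC: Runtime = 3 h/day × 90 days = 270 h
gaming PC: 0.63 kW × 270 h = 170.1 kWh
refrigerator: Runtime = 6 h/day × 25 days = 150 h
refrigerator: 0.205 kW × 150 h = 30.75 kWh
portable air conditioner: Runtime = 2 h/week × 2 weeks = 4 h
portable air conditioner: 1.05 kW × 4 h = 4.2 kWh
coffee maker: Runtime = 1 h/day × 7 days = 7 h
coffee maker: 0.86 kW × 7 h = 6.02 kWh
Total energy = 211.07 kWh
Cost = 211.07 × €0.33 = €69.65

€69.65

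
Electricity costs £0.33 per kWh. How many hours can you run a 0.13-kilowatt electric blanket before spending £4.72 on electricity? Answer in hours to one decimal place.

Energy available = £4.72 ÷ £0.33/kWh = 14.303 kWh
Hours = 14.303 kWh ÷ 0.13 kW = 110.0 h

110.0 h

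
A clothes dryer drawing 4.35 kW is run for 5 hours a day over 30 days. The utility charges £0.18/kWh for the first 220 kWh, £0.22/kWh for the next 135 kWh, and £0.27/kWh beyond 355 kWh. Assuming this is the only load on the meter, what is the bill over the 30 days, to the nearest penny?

Runtime = 5 h/day × 30 days = 150 h
Energy = 4.35 kW × 150 h = 652.5 kWh
Tier 1 (0–220 kWh): 220 × £0.18 = £39.6
Tier 2 (220–355 kWh): 135 × £0.22 = £29.7
Above 355 kWh: 297.5 × £0.27 = £80.325
Bill = £149.63

£149.63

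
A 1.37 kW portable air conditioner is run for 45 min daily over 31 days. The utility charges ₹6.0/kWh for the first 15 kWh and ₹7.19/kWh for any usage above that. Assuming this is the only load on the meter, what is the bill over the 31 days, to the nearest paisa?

Runtime = 45 min × 31 = 1395 min = 23.25 h
Energy = 1.37 kW × 23.25 h = 31.8525 kWh
Tier 1 (0–15 kWh): 15 × ₹6.0 = ₹90
Above 15 kWh: 16.8525 × ₹7.19 = ₹121.169475
Bill = ₹211.17

₹211.17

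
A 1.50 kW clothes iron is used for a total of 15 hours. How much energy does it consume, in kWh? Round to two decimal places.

22.50 kWh

Energy = 1.5 kW × 15 h = 22.5 kWh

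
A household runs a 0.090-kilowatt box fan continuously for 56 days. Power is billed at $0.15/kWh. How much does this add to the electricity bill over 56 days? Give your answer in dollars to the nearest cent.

Runtime = 24 h × 56 = 1344 h
Energy = 0.09 kW × 1344 h = 120.96 kWh
Cost = 120.96 kWh × $0.15/kWh = $18.14

$18.14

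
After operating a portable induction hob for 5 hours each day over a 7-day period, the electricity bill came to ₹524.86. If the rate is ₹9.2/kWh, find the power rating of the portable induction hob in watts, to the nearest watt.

1630 W

Energy = ₹524.86 ÷ ₹9.2/kWh = 57.05 kWh
Runtime = 5 h/day × 7 days = 35 h
Power = 57.05 kWh ÷ 35 h = 1.63 kW = 1630 W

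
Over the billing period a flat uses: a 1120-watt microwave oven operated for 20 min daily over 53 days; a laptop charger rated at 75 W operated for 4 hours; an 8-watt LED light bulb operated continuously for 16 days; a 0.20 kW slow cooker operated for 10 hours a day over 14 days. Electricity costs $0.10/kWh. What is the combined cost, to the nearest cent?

microwave oven: Runtime = 20 min × 53 = 1060 min = 17.666666… h
microwave oven: 1.12 kW × 17.666666… h = 19.786666… kWh
laptop charger: 0.075 kW × 4 h = 0.3 kWh
LED light bulb: Runtime = 24 h × 16 = 384 h
LED light bulb: 0.008 kW × 384 h = 3.072 kWh
slow cooker: Runtime = 10 h/day × 14 days = 140 h
slow cooker: 0.2 kW × 140 h = 28 kWh
Total energy = 51.158666… kWh
Cost = 51.158666… × $0.10 = $5.12

$5.12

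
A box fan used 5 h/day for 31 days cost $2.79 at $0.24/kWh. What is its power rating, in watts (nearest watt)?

Energy = $2.79 ÷ $0.24/kWh = 11.625 kWh
Runtime = 5 h/day × 31 days = 155 h
Power = 11.625 kWh ÷ 155 h = 0.075 kW = 75 W

75 W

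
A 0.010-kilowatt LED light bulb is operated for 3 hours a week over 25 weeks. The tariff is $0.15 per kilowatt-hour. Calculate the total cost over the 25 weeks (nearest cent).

$0.11

Runtime = 3 h/week × 25 weeks = 75 h
Energy = 0.01 kW × 75 h = 0.75 kWh
Cost = 0.75 kWh × $0.15/kWh = $0.11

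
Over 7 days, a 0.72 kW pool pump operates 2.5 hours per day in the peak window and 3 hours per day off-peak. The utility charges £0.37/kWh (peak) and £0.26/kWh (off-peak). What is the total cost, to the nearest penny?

£8.59

Peak energy = 0.72 kW × 2.5 h × 7 = 12.6 kWh
Off-peak energy = 0.72 kW × 3 h × 7 = 15.12 kWh
Cost = 12.6 × £0.37 + 15.12 × £0.26 = £4.662 + £3.9312 = £8.59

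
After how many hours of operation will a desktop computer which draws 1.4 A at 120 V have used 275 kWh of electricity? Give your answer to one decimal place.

Power = 1.4 A × 120 V = 168 W = 0.168 kW
Hours = 275 kWh ÷ 0.168 kW = 1636.9 h

1636.9 h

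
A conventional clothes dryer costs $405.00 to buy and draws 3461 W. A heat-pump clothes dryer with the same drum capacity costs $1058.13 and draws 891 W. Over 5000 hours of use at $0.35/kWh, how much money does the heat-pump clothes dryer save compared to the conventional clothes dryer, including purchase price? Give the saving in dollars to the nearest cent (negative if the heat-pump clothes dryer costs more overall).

conventional clothes dryer: $405.00 + (3461/1000) kW × 5000 h × $0.35 = $405.00 + $6056.75 = $6461.75
heat-pump clothes dryer: $1058.13 + (891/1000) kW × 5000 h × $0.35 = $1058.13 + $1559.25 = $2617.38
Saving = $6461.75 − $2617.38 = $3844.37

$3844.37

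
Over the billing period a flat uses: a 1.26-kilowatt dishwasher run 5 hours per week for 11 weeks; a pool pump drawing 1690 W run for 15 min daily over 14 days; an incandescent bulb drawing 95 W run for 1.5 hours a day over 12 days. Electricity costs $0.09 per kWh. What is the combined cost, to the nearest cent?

$6.92

dishwasher: Runtime = 5 h/week × 11 weeks = 55 h
dishwasher: 1.26 kW × 55 h = 69.3 kWh
pool pump: Runtime = 15 min × 14 = 210 min = 3.5 h
pool pump: 1.69 kW × 3.5 h = 5.915 kWh
incandescent bulb: Runtime = 1.5 h/day × 12 days = 18 h
incandescent bulb: 0.095 kW × 18 h = 1.71 kWh
Total energy = 76.925 kWh
Cost = 76.925 × $0.09 = $6.92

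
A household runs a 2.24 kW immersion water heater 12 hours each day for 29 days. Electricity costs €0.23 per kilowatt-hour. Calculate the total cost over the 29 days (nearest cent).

Runtime = 12 h/day × 29 days = 348 h
Energy = 2.24 kW × 348 h = 779.52 kWh
Cost = 779.52 kWh × €0.23/kWh = €179.29

€179.29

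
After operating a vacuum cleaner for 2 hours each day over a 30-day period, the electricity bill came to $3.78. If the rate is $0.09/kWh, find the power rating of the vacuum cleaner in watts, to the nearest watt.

700 W

Energy = $3.78 ÷ $0.09/kWh = 42 kWh
Runtime = 2 h/day × 30 days = 60 h
Power = 42 kWh ÷ 60 h = 0.7 kW = 700 W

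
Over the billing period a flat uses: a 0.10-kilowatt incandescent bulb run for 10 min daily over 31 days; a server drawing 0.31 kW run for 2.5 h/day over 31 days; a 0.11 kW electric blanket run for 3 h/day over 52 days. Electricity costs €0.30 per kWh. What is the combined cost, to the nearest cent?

€12.51

incandescent bulb: Runtime = 10 min × 31 = 310 min = 5.166666… h
incandescent bulb: 0.1 kW × 5.166666… h = 0.516666… kWh
server: Runtime = 2.5 h/day × 31 days = 77.5 h
server: 0.31 kW × 77.5 h = 24.025 kWh
electric blanket: Runtime = 3 h/day × 52 days = 156 h
electric blanket: 0.11 kW × 156 h = 17.16 kWh
Total energy = 41.701666… kWh
Cost = 41.701666… × €0.30 = €12.51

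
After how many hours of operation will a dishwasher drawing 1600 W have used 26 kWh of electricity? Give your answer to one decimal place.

16.3 h

Hours = 26 kWh ÷ 1.6 kW = 16.3 h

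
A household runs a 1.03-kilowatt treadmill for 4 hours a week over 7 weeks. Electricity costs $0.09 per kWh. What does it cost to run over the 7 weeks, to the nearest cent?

Runtime = 4 h/week × 7 weeks = 28 h
Energy = 1.03 kW × 28 h = 28.84 kWh
Cost = 28.84 kWh × $0.09/kWh = $2.60

$2.60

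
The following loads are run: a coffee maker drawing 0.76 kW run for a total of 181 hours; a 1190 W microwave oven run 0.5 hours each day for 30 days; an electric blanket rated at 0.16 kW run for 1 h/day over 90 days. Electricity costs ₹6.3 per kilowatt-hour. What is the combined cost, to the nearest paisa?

₹1069.80

coffee maker: 0.76 kW × 181 h = 137.56 kWh
microwave oven: Runtime = 0.5 h/day × 30 days = 15 h
microwave oven: 1.19 kW × 15 h = 17.85 kWh
electric blanket: Runtime = 1 h/day × 90 days = 90 h
electric blanket: 0.16 kW × 90 h = 14.4 kWh
Total energy = 169.81 kWh
Cost = 169.81 × ₹6.3 = ₹1069.80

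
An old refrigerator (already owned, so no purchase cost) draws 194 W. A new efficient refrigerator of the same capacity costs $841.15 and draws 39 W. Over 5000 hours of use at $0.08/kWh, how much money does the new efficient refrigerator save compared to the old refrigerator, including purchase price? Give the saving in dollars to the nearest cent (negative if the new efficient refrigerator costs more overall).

-$779.15

old refrigerator: $0.00 + (194/1000) kW × 5000 h × $0.08 = $0.00 + $77.6 = $77.6
new efficient refrigerator: $841.15 + (39/1000) kW × 5000 h × $0.08 = $841.15 + $15.6 = $856.75
Saving = $77.6 − $856.75 = −$779.15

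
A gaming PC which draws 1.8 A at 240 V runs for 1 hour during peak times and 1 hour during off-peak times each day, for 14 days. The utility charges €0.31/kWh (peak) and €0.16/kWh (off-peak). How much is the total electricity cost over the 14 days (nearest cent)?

Power = 1.8 A × 240 V = 432 W = 0.432 kW
Peak energy = 0.432 kW × 1 h × 14 = 6.048 kWh
Off-peak energy = 0.432 kW × 1 h × 14 = 6.048 kWh
Cost = 6.048 × €0.31 + 6.048 × €0.16 = €1.87488 + €0.96768 = €2.84

€2.84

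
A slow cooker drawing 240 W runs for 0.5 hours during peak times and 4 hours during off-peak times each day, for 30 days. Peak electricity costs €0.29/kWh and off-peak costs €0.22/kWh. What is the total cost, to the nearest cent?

Peak energy = 0.24 kW × 0.5 h × 30 = 3.6 kWh
Off-peak energy = 0.24 kW × 4 h × 30 = 28.8 kWh
Cost = 3.6 × €0.29 + 28.8 × €0.22 = €1.044 + €6.336 = €7.38

€7.38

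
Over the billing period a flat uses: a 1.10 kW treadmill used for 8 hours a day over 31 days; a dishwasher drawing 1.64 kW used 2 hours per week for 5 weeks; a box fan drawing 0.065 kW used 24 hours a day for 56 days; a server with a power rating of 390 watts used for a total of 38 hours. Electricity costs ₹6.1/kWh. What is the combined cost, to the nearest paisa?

treadmill: Runtime = 8 h/day × 31 days = 248 h
treadmill: 1.1 kW × 248 h = 272.8 kWh
dishwasher: Runtime = 2 h/week × 5 weeks = 10 h
dishwasher: 1.64 kW × 10 h = 16.4 kWh
box fan: Runtime = 24 h × 56 = 1344 h
box fan: 0.065 kW × 1344 h = 87.36 kWh
server: 0.39 kW × 38 h = 14.82 kWh
Total energy = 391.38 kWh
Cost = 391.38 × ₹6.1 = ₹2387.42

₹2387.42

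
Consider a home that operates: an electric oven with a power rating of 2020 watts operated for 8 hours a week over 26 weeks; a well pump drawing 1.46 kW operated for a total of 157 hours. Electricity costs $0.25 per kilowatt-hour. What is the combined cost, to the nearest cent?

$162.35

electric oven: Runtime = 8 h/week × 26 weeks = 208 h
electric oven: 2.02 kW × 208 h = 420.16 kWh
well pump: 1.46 kW × 157 h = 229.22 kWh
Total energy = 649.38 kWh
Cost = 649.38 × $0.25 = $162.35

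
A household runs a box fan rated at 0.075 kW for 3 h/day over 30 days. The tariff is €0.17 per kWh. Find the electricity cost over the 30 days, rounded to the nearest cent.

€1.15

Runtime = 3 h/day × 30 days = 90 h
Energy = 0.075 kW × 90 h = 6.75 kWh
Cost = 6.75 kWh × €0.17/kWh = €1.15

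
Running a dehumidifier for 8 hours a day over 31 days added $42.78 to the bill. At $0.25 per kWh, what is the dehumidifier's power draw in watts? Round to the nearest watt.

Energy = $42.78 ÷ $0.25/kWh = 171.12 kWh
Runtime = 8 h/day × 31 days = 248 h
Power = 171.12 kWh ÷ 248 h = 0.69 kW = 690 W

690 W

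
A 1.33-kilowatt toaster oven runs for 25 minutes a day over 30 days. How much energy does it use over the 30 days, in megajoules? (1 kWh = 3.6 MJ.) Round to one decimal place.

Runtime = 25 min × 30 = 750 min = 12.5 h
Energy = 1.33 kW × 12.5 h = 16.625 kWh
= 16.625 × 3.6 MJ = 59.9 MJ

59.9 MJ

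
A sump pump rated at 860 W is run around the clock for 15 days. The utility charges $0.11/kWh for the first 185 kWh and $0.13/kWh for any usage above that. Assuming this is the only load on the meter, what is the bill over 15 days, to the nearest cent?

$36.55

Runtime = 24 h × 15 = 360 h
Energy = 0.86 kW × 360 h = 309.6 kWh
Tier 1 (0–185 kWh): 185 × $0.11 = $20.35
Above 185 kWh: 124.6 × $0.13 = $16.198
Bill = $36.55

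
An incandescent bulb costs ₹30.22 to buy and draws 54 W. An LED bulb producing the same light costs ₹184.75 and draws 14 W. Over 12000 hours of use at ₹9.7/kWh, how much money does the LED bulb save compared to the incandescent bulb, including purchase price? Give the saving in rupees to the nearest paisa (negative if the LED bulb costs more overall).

incandescent bulb: ₹30.22 + (54/1000) kW × 12000 h × ₹9.7 = ₹30.22 + ₹6285.6 = ₹6315.82
LED bulb: ₹184.75 + (14/1000) kW × 12000 h × ₹9.7 = ₹184.75 + ₹1629.6 = ₹1814.35
Saving = ₹6315.82 − ₹1814.35 = ₹4501.47

₹4501.47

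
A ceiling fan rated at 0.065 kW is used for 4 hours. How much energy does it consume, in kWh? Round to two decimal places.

0.26 kWh

Energy = 0.065 kW × 4 h = 0.26 kWh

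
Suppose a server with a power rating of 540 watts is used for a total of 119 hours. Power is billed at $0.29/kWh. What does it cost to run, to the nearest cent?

$18.64

Energy = 0.54 kW × 119 h = 64.26 kWh
Cost = 64.26 kWh × $0.29/kWh = $18.64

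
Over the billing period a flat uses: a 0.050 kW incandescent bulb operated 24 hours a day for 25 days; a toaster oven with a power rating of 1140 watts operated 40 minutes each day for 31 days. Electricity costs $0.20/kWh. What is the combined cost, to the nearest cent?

incandescent bulb: Runtime = 24 h × 25 = 600 h
incandescent bulb: 0.05 kW × 600 h = 30 kWh
toaster oven: Runtime = 40 min × 31 = 1240 min = 20.666666… h
toaster oven: 1.14 kW × 20.666666… h = 23.56 kWh
Total energy = 53.56 kWh
Cost = 53.56 × $0.20 = $10.71

$10.71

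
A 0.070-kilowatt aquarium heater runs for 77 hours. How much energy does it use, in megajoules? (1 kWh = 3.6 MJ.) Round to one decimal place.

19.4 MJ

Energy = 0.07 kW × 77 h = 5.39 kWh
= 5.39 × 3.6 MJ = 19.4 MJ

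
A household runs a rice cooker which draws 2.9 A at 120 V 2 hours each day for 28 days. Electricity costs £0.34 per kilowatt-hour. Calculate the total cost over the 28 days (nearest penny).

Power = 2.9 A × 120 V = 348 W = 0.348 kW
Runtime = 2 h/day × 28 days = 56 h
Energy = 0.348 kW × 56 h = 19.488 kWh
Cost = 19.488 kWh × £0.34/kWh = £6.63

£6.63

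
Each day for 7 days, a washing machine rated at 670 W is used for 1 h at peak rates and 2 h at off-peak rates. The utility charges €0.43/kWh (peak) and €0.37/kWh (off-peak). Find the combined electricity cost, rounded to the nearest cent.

€5.49

Peak energy = 0.67 kW × 1 h × 7 = 4.69 kWh
Off-peak energy = 0.67 kW × 2 h × 7 = 9.38 kWh
Cost = 4.69 × €0.43 + 9.38 × €0.37 = €2.0167 + €3.4706 = €5.49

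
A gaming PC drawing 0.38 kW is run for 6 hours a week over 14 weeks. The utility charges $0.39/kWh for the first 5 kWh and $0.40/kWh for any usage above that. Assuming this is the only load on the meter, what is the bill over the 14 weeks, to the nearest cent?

$12.72

Runtime = 6 h/week × 14 weeks = 84 h
Energy = 0.38 kW × 84 h = 31.92 kWh
Tier 1 (0–5 kWh): 5 × $0.39 = $1.95
Above 5 kWh: 26.92 × $0.40 = $10.768
Bill = $12.72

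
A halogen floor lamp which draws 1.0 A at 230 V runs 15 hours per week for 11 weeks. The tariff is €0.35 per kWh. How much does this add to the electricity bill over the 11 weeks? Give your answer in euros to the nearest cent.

Power = 1.0 A × 230 V = 230 W = 0.23 kW
Runtime = 15 h/week × 11 weeks = 165 h
Energy = 0.23 kW × 165 h = 37.95 kWh
Cost = 37.95 kWh × €0.35/kWh = €13.28

€13.28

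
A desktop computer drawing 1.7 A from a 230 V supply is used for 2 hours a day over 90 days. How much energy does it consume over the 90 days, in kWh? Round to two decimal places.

70.38 kWh

Power = 1.7 A × 230 V = 391 W = 0.391 kW
Runtime = 2 h/day × 90 days = 180 h
Energy = 0.391 kW × 180 h = 70.38 kWh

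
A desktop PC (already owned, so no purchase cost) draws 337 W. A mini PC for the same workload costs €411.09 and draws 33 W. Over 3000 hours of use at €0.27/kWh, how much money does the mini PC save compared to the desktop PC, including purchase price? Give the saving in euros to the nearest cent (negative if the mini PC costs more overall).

-€164.85

desktop PC: €0.00 + (337/1000) kW × 3000 h × €0.27 = €0.00 + €272.97 = €272.97
mini PC: €411.09 + (33/1000) kW × 3000 h × €0.27 = €411.09 + €26.73 = €437.82
Saving = €272.97 − €437.82 = −€164.85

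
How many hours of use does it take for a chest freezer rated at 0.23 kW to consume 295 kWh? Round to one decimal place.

1282.6 h

Hours = 295 kWh ÷ 0.23 kW = 1282.6 h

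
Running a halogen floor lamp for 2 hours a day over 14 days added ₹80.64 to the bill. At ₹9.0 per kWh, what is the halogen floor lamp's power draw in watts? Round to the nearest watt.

Energy = ₹80.64 ÷ ₹9.0/kWh = 8.96 kWh
Runtime = 2 h/day × 14 days = 28 h
Power = 8.96 kWh ÷ 28 h = 0.32 kW = 320 W

320 W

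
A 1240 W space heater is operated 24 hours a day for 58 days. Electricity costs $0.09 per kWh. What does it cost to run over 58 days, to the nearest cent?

$155.35

Runtime = 24 h × 58 = 1392 h
Energy = 1.24 kW × 1392 h = 1726.08 kWh
Cost = 1726.08 kWh × $0.09/kWh = $155.35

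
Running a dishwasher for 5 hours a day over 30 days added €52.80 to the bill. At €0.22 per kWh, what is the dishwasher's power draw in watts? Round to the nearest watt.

Energy = €52.80 ÷ €0.22/kWh = 240 kWh
Runtime = 5 h/day × 30 days = 150 h
Power = 240 kWh ÷ 150 h = 1.6 kW = 1600 W

1600 W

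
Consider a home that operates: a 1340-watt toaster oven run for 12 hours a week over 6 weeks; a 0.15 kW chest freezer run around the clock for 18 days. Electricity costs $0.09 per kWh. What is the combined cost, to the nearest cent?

toaster oven: Runtime = 12 h/week × 6 weeks = 72 h
toaster oven: 1.34 kW × 72 h = 96.48 kWh
chest freezer: Runtime = 24 h × 18 = 432 h
chest freezer: 0.15 kW × 432 h = 64.8 kWh
Total energy = 161.28 kWh
Cost = 161.28 × $0.09 = $14.52

$14.52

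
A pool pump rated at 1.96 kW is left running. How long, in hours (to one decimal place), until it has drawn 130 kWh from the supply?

66.3 h

Hours = 130 kWh ÷ 1.96 kW = 66.3 h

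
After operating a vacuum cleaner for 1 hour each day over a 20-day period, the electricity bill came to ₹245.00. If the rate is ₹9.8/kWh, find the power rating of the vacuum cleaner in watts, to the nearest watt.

Energy = ₹245.00 ÷ ₹9.8/kWh = 25 kWh
Runtime = 1 h/day × 20 days = 20 h
Power = 25 kWh ÷ 20 h = 1.25 kW = 1250 W

1250 W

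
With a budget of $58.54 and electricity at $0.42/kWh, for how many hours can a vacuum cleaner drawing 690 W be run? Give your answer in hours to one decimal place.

Energy available = $58.54 ÷ $0.42/kWh = 139.381 kWh
Hours = 139.381 kWh ÷ 0.69 kW = 202.0 h

202.0 h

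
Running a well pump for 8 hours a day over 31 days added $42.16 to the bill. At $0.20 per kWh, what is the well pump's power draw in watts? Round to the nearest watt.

850 W

Energy = $42.16 ÷ $0.20/kWh = 210.8 kWh
Runtime = 8 h/day × 31 days = 248 h
Power = 210.8 kWh ÷ 248 h = 0.85 kW = 850 W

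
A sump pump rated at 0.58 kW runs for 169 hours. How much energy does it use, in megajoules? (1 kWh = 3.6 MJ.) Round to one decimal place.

Energy = 0.58 kW × 169 h = 98.02 kWh
= 98.02 × 3.6 MJ = 352.9 MJ

352.9 MJ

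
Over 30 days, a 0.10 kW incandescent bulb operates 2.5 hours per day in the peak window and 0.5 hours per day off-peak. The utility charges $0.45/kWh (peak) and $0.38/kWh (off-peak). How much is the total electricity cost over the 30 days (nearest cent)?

$3.95

Peak energy = 0.1 kW × 2.5 h × 30 = 7.5 kWh
Off-peak energy = 0.1 kW × 0.5 h × 30 = 1.5 kWh
Cost = 7.5 × $0.45 + 1.5 × $0.38 = $3.375 + $0.57 = $3.95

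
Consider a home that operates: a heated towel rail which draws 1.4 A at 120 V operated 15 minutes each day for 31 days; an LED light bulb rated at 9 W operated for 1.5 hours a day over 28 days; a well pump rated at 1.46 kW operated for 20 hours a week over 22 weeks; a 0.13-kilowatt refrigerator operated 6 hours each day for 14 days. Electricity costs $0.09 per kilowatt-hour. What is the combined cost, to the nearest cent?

heated towel rail: Power = 1.4 A × 120 V = 168 W = 0.168 kW
heated towel rail: Runtime = 15 min × 31 = 465 min = 7.75 h
heated towel rail: 0.168 kW × 7.75 h = 1.302 kWh
LED light bulb: Runtime = 1.5 h/day × 28 days = 42 h
LED light bulb: 0.009 kW × 42 h = 0.378 kWh
well pump: Runtime = 20 h/week × 22 weeks = 440 h
well pump: 1.46 kW × 440 h = 642.4 kWh
refrigerator: Runtime = 6 h/day × 14 days = 84 h
refrigerator: 0.13 kW × 84 h = 10.92 kWh
Total energy = 655 kWh
Cost = 655 × $0.09 = $58.95

$58.95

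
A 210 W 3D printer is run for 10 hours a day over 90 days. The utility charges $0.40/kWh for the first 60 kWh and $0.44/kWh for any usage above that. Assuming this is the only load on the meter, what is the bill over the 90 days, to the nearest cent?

$80.76

Runtime = 10 h/day × 90 days = 900 h
Energy = 0.21 kW × 900 h = 189 kWh
Tier 1 (0–60 kWh): 60 × $0.40 = $24
Above 60 kWh: 129 × $0.44 = $56.76
Bill = $80.76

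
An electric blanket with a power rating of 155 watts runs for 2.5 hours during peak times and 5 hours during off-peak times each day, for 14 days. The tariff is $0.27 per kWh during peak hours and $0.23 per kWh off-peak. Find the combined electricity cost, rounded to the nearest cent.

Peak energy = 0.155 kW × 2.5 h × 14 = 5.425 kWh
Off-peak energy = 0.155 kW × 5 h × 14 = 10.85 kWh
Cost = 5.425 × $0.27 + 10.85 × $0.23 = $1.46475 + $2.4955 = $3.96

$3.96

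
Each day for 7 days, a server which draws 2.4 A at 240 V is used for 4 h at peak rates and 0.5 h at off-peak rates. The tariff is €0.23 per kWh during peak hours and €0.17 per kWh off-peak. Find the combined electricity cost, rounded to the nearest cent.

€4.05

Power = 2.4 A × 240 V = 576 W = 0.576 kW
Peak energy = 0.576 kW × 4 h × 7 = 16.128 kWh
Off-peak energy = 0.576 kW × 0.5 h × 7 = 2.016 kWh
Cost = 16.128 × €0.23 + 2.016 × €0.17 = €3.70944 + €0.34272 = €4.05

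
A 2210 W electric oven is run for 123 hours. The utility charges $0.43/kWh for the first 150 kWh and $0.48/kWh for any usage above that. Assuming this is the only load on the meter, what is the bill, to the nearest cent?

Energy = 2.21 kW × 123 h = 271.83 kWh
Tier 1 (0–150 kWh): 150 × $0.43 = $64.5
Above 150 kWh: 121.83 × $0.48 = $58.4784
Bill = $122.98

$122.98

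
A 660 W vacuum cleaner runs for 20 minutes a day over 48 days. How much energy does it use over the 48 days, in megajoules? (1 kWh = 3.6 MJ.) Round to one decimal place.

38.0 MJ

Runtime = 20 min × 48 = 960 min = 16 h
Energy = 0.66 kW × 16 h = 10.56 kWh
= 10.56 × 3.6 MJ = 38.0 MJ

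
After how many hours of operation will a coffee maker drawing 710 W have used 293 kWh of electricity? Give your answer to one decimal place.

412.7 h

Hours = 293 kWh ÷ 0.71 kW = 412.7 h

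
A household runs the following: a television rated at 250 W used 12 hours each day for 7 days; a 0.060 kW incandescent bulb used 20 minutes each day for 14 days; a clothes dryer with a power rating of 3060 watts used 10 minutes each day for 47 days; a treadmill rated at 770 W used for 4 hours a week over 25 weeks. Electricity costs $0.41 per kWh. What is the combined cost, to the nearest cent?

$50.12

television: Runtime = 12 h/day × 7 days = 84 h
television: 0.25 kW × 84 h = 21 kWh
incandescent bulb: Runtime = 20 min × 14 = 280 min = 4.666666… h
incandescent bulb: 0.06 kW × 4.666666… h = 0.28 kWh
clothes dryer: Runtime = 10 min × 47 = 470 min = 7.833333… h
clothes dryer: 3.06 kW × 7.833333… h = 23.97 kWh
treadmill: Runtime = 4 h/week × 25 weeks = 100 h
treadmill: 0.77 kW × 100 h = 77 kWh
Total energy = 122.25 kWh
Cost = 122.25 × $0.41 = $50.12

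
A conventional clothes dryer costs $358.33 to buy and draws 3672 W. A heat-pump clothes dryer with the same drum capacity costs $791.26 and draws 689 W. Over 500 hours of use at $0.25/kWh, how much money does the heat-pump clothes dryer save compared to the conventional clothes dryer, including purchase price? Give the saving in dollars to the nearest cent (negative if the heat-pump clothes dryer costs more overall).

conventional clothes dryer: $358.33 + (3672/1000) kW × 500 h × $0.25 = $358.33 + $459 = $817.33
heat-pump clothes dryer: $791.26 + (689/1000) kW × 500 h × $0.25 = $791.26 + $86.125 = $877.385
Saving = $817.33 − $877.385 = −$60.055 → -$60.06

-$60.06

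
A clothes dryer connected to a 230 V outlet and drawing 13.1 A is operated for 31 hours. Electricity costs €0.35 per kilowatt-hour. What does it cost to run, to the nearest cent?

€32.69

Power = 13.1 A × 230 V = 3013 W = 3.013 kW
Energy = 3.013 kW × 31 h = 93.403 kWh
Cost = 93.403 kWh × €0.35/kWh = €32.69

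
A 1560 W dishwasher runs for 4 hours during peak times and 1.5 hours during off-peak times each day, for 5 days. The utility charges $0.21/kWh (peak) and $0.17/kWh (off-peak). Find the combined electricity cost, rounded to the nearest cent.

Peak energy = 1.56 kW × 4 h × 5 = 31.2 kWh
Off-peak energy = 1.56 kW × 1.5 h × 5 = 11.7 kWh
Cost = 31.2 × $0.21 + 11.7 × $0.17 = $6.552 + $1.989 = $8.54

$8.54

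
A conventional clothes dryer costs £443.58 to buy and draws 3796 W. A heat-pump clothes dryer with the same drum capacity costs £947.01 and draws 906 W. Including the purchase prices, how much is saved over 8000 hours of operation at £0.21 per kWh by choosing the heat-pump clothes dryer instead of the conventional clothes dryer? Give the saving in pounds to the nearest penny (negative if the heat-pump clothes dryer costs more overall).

£4351.77

conventional clothes dryer: £443.58 + (3796/1000) kW × 8000 h × £0.21 = £443.58 + £6377.28 = £6820.86
heat-pump clothes dryer: £947.01 + (906/1000) kW × 8000 h × £0.21 = £947.01 + £1522.08 = £2469.09
Saving = £6820.86 − £2469.09 = £4351.77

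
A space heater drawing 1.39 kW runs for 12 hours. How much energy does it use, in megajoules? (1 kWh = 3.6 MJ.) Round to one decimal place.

Energy = 1.39 kW × 12 h = 16.68 kWh
= 16.68 × 3.6 MJ = 60.0 MJ

60.0 MJ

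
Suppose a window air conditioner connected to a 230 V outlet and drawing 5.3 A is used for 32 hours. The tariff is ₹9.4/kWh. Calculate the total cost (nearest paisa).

Power = 5.3 A × 230 V = 1219 W = 1.219 kW
Energy = 1.219 kW × 32 h = 39.008 kWh
Cost = 39.008 kWh × ₹9.4/kWh = ₹366.68

₹366.68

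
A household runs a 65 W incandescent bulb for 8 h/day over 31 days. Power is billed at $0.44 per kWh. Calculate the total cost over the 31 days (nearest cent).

$7.09

Runtime = 8 h/day × 31 days = 248 h
Energy = 0.065 kW × 248 h = 16.12 kWh
Cost = 16.12 kWh × $0.44/kWh = $7.09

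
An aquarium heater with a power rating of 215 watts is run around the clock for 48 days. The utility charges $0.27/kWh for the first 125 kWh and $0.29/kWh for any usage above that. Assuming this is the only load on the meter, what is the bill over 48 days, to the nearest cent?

Runtime = 24 h × 48 = 1152 h
Energy = 0.215 kW × 1152 h = 247.68 kWh
Tier 1 (0–125 kWh): 125 × $0.27 = $33.75
Above 125 kWh: 122.68 × $0.29 = $35.5772
Bill = $69.33

$69.33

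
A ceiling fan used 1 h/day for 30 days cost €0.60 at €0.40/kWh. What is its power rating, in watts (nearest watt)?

Energy = €0.60 ÷ €0.40/kWh = 1.5 kWh
Runtime = 1 h/day × 30 days = 30 h
Power = 1.5 kWh ÷ 30 h = 0.05 kW = 50 W

50 W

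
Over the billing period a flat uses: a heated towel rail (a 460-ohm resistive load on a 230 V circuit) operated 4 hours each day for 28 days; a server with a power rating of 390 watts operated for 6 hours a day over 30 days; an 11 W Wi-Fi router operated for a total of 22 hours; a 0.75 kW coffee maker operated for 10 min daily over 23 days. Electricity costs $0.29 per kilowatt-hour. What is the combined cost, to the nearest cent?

$25.00

heated towel rail: Power = V²/R = 230²/460 = 115 W = 0.115 kW
heated towel rail: Runtime = 4 h/day × 28 days = 112 h
heated towel rail: 0.115 kW × 112 h = 12.88 kWh
server: Runtime = 6 h/day × 30 days = 180 h
server: 0.39 kW × 180 h = 70.2 kWh
Wi-Fi router: 0.011 kW × 22 h = 0.242 kWh
coffee maker: Runtime = 10 min × 23 = 230 min = 3.833333… h
coffee maker: 0.75 kW × 3.833333… h = 2.875 kWh
Total energy = 86.197 kWh
Cost = 86.197 × $0.29 = $25.00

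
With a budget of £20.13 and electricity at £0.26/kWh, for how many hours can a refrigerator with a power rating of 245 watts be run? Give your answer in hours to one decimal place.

Energy available = £20.13 ÷ £0.26/kWh = 77.4231 kWh
Hours = 77.4231 kWh ÷ 0.245 kW = 316.0 h

316.0 h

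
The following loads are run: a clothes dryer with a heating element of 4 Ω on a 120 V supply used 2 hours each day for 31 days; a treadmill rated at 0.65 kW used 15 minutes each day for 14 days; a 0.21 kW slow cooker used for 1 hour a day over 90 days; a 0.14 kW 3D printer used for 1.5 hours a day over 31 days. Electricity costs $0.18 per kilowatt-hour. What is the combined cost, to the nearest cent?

clothes dryer: Power = V²/R = 120²/4 = 3600 W = 3.6 kW
clothes dryer: Runtime = 2 h/day × 31 days = 62 h
clothes dryer: 3.6 kW × 62 h = 223.2 kWh
treadmill: Runtime = 15 min × 14 = 210 min = 3.5 h
treadmill: 0.65 kW × 3.5 h = 2.275 kWh
slow cooker: Runtime = 1 h/day × 90 days = 90 h
slow cooker: 0.21 kW × 90 h = 18.9 kWh
3D printer: Runtime = 1.5 h/day × 31 days = 46.5 h
3D printer: 0.14 kW × 46.5 h = 6.51 kWh
Total energy = 250.885 kWh
Cost = 250.885 × $0.18 = $45.16

$45.16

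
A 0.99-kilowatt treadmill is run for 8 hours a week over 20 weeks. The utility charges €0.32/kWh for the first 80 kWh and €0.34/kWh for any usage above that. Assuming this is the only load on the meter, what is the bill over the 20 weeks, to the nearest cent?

€52.26

Runtime = 8 h/week × 20 weeks = 160 h
Energy = 0.99 kW × 160 h = 158.4 kWh
Tier 1 (0–80 kWh): 80 × €0.32 = €25.6
Above 80 kWh: 78.4 × €0.34 = €26.656
Bill = €52.26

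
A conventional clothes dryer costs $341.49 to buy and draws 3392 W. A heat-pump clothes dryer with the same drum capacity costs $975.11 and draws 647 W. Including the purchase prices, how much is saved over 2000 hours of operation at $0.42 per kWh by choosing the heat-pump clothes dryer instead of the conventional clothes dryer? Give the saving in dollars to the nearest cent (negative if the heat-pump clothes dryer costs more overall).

$1672.18

conventional clothes dryer: $341.49 + (3392/1000) kW × 2000 h × $0.42 = $341.49 + $2849.28 = $3190.77
heat-pump clothes dryer: $975.11 + (647/1000) kW × 2000 h × $0.42 = $975.11 + $543.48 = $1518.59
Saving = $3190.77 − $1518.59 = $1672.18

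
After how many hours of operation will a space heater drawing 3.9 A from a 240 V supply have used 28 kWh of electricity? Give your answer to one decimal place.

29.9 h

Power = 3.9 A × 240 V = 936 W = 0.936 kW
Hours = 28 kWh ÷ 0.936 kW = 29.9 h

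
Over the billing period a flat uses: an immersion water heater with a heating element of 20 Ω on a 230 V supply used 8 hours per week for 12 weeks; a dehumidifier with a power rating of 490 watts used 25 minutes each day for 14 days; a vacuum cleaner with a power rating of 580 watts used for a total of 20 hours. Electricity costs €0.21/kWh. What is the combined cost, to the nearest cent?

€56.36

immersion water heater: Power = V²/R = 230²/20 = 2645 W = 2.645 kW
immersion water heater: Runtime = 8 h/week × 12 weeks = 96 h
immersion water heater: 2.645 kW × 96 h = 253.92 kWh
dehumidifier: Runtime = 25 min × 14 = 350 min = 5.833333… h
dehumidifier: 0.49 kW × 5.833333… h = 2.858333… kWh
vacuum cleaner: 0.58 kW × 20 h = 11.6 kWh
Total energy = 268.378333… kWh
Cost = 268.378333… × €0.21 = €56.36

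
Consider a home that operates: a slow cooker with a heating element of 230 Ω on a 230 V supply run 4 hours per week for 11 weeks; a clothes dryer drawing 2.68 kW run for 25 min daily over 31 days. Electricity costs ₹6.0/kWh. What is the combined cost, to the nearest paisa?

slow cooker: Power = V²/R = 230²/230 = 230 W = 0.23 kW
slow cooker: Runtime = 4 h/week × 11 weeks = 44 h
slow cooker: 0.23 kW × 44 h = 10.12 kWh
clothes dryer: Runtime = 25 min × 31 = 775 min = 12.916666… h
clothes dryer: 2.68 kW × 12.916666… h = 34.616666… kWh
Total energy = 44.736666… kWh
Cost = 44.736666… × ₹6.0 = ₹268.42

₹268.42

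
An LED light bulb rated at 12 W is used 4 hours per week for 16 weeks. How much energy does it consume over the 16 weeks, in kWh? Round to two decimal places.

Runtime = 4 h/week × 16 weeks = 64 h
Energy = 0.012 kW × 64 h = 0.768 kWh ≈ 0.77 kWh

0.77 kWh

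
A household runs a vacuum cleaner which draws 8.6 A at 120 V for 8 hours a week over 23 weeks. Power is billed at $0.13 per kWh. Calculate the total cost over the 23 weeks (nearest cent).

$24.69

Power = 8.6 A × 120 V = 1032 W = 1.032 kW
Runtime = 8 h/week × 23 weeks = 184 h
Energy = 1.032 kW × 184 h = 189.888 kWh
Cost = 189.888 kWh × $0.13/kWh = $24.69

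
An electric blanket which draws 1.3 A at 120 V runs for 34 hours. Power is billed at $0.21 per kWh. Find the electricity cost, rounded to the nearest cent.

Power = 1.3 A × 120 V = 156 W = 0.156 kW
Energy = 0.156 kW × 34 h = 5.304 kWh
Cost = 5.304 kWh × $0.21/kWh = $1.11

$1.11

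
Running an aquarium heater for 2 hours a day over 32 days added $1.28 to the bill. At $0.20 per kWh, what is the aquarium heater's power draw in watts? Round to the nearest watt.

Energy = $1.28 ÷ $0.20/kWh = 6.4 kWh
Runtime = 2 h/day × 32 days = 64 h
Power = 6.4 kWh ÷ 64 h = 0.1 kW = 100 W

100 W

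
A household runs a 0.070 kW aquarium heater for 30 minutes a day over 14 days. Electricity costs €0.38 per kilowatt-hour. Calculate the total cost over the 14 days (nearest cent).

€0.19

Runtime = 30 min × 14 = 420 min = 7 h
Energy = 0.07 kW × 7 h = 0.49 kWh
Cost = 0.49 kWh × €0.38/kWh = €0.19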